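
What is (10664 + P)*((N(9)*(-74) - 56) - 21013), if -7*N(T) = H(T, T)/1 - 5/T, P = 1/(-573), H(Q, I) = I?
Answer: -8076350061533/36099 ≈ -2.2373e+8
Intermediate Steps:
P = -1/573 ≈ -0.0017452
N(T) = -T/7 + 5/(7*T) (N(T) = -(T/1 - 5/T)/7 = -(T*1 - 5/T)/7 = -(T - 5/T)/7 = -T/7 + 5/(7*T))
(10664 + P)*((N(9)*(-74) - 56) - 21013) = (10664 - 1/573)*((((1/7)*(5 - 1*9**2)/9)*(-74) - 56) - 21013) = 6110471*((((1/7)*(1/9)*(5 - 1*81))*(-74) - 56) - 21013)/573 = 6110471*((((1/7)*(1/9)*(5 - 81))*(-74) - 56) - 21013)/573 = 6110471*((((1/7)*(1/9)*(-76))*(-74) - 56) - 21013)/573 = 6110471*((-76/63*(-74) - 56) - 21013)/573 = 6110471*((5624/63 - 56) - 21013)/573 = 6110471*(2096/63 - 21013)/573 = (6110471/573)*(-1321723/63) = -8076350061533/36099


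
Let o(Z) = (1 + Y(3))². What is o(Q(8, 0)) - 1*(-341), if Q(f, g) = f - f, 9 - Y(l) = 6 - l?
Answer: 390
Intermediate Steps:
Y(l) = 3 + l (Y(l) = 9 - (6 - l) = 9 + (-6 + l) = 3 + l)
Q(f, g) = 0
o(Z) = 49 (o(Z) = (1 + (3 + 3))² = (1 + 6)² = 7² = 49)
o(Q(8, 0)) - 1*(-341) = 49 - 1*(-341) = 49 + 341 = 390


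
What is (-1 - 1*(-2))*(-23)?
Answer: -23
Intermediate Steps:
(-1 - 1*(-2))*(-23) = (-1 + 2)*(-23) = 1*(-23) = -23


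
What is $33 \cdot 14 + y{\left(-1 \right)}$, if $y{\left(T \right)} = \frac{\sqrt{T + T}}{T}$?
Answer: $462 - i \sqrt{2} \approx 462.0 - 1.4142 i$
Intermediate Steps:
$y{\left(T \right)} = \frac{\sqrt{2}}{\sqrt{T}}$ ($y{\left(T \right)} = \frac{\sqrt{2 T}}{T} = \frac{\sqrt{2} \sqrt{T}}{T} = \frac{\sqrt{2}}{\sqrt{T}}$)
$33 \cdot 14 + y{\left(-1 \right)} = 33 \cdot 14 + \frac{\sqrt{2}}{i} = 462 + \sqrt{2} \left(- i\right) = 462 - i \sqrt{2}$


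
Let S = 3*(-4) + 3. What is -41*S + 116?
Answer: 485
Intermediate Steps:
S = -9 (S = -12 + 3 = -9)
-41*S + 116 = -41*(-9) + 116 = 369 + 116 = 485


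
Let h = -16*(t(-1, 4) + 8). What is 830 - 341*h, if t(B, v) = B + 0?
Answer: 39022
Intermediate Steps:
t(B, v) = B
h = -112 (h = -16*(-1 + 8) = -16*7 = -112)
830 - 341*h = 830 - 341*(-112) = 830 + 38192 = 39022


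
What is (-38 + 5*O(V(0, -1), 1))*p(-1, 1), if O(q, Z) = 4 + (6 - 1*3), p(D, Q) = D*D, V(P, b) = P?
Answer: -3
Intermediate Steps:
p(D, Q) = D**2
O(q, Z) = 7 (O(q, Z) = 4 + (6 - 3) = 4 + 3 = 7)
(-38 + 5*O(V(0, -1), 1))*p(-1, 1) = (-38 + 5*7)*(-1)**2 = (-38 + 35)*1 = -3*1 = -3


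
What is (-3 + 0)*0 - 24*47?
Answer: -1128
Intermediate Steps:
(-3 + 0)*0 - 24*47 = -3*0 - 1128 = 0 - 1128 = -1128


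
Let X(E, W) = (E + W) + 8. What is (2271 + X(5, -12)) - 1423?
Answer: 849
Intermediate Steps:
X(E, W) = 8 + E + W
(2271 + X(5, -12)) - 1423 = (2271 + (8 + 5 - 12)) - 1423 = (2271 + 1) - 1423 = 2272 - 1423 = 849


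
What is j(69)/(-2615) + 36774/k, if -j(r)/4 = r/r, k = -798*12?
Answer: -5340317/1391180 ≈ -3.8387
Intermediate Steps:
k = -9576
j(r) = -4 (j(r) = -4*r/r = -4*1 = -4)
j(69)/(-2615) + 36774/k = -4/(-2615) + 36774/(-9576) = -4*(-1/2615) + 36774*(-1/9576) = 4/2615 - 2043/532 = -5340317/1391180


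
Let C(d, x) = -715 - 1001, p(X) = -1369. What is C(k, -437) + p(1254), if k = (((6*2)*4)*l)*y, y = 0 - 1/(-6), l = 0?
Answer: -3085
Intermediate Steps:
y = ⅙ (y = 0 - 1*(-⅙) = 0 + ⅙ = ⅙ ≈ 0.16667)
k = 0 (k = (((6*2)*4)*0)*(⅙) = ((12*4)*0)*(⅙) = (48*0)*(⅙) = 0*(⅙) = 0)
C(d, x) = -1716
C(k, -437) + p(1254) = -1716 - 1369 = -3085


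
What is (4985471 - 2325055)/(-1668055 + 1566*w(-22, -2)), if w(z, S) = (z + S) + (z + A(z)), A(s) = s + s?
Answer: -2660416/1808995 ≈ -1.4707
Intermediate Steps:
A(s) = 2*s
w(z, S) = S + 4*z (w(z, S) = (z + S) + (z + 2*z) = (S + z) + 3*z = S + 4*z)
(4985471 - 2325055)/(-1668055 + 1566*w(-22, -2)) = (4985471 - 2325055)/(-1668055 + 1566*(-2 + 4*(-22))) = 2660416/(-1668055 + 1566*(-2 - 88)) = 2660416/(-1668055 + 1566*(-90)) = 2660416/(-1668055 - 140940) = 2660416/(-1808995) = 2660416*(-1/1808995) = -2660416/1808995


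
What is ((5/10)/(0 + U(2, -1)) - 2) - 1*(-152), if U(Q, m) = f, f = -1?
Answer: 299/2 ≈ 149.50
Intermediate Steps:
U(Q, m) = -1
((5/10)/(0 + U(2, -1)) - 2) - 1*(-152) = ((5/10)/(0 - 1) - 2) - 1*(-152) = ((5*(1/10))/(-1) - 2) + 152 = (-1*1/2 - 2) + 152 = (-1/2 - 2) + 152 = -5/2 + 152 = 299/2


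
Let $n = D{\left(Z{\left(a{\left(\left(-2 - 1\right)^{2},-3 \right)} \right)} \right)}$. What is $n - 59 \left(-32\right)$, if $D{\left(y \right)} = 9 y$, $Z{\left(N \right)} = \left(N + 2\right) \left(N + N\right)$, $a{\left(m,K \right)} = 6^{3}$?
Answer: $849472$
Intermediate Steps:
$a{\left(m,K \right)} = 216$
$Z{\left(N \right)} = 2 N \left(2 + N\right)$ ($Z{\left(N \right)} = \left(2 + N\right) 2 N = 2 N \left(2 + N\right)$)
$n = 847584$ ($n = 9 \cdot 2 \cdot 216 \left(2 + 216\right) = 9 \cdot 2 \cdot 216 \cdot 218 = 9 \cdot 94176 = 847584$)
$n - 59 \left(-32\right) = 847584 - 59 \left(-32\right) = 847584 - -1888 = 847584 + 1888 = 849472$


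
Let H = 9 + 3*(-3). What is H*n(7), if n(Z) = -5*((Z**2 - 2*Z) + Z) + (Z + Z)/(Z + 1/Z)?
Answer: 0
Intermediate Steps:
H = 0 (H = 9 - 9 = 0)
n(Z) = -5*Z**2 + 5*Z + 2*Z/(Z + 1/Z) (n(Z) = -5*(Z**2 - Z) + (2*Z)/(Z + 1/Z) = (-5*Z**2 + 5*Z) + 2*Z/(Z + 1/Z) = -5*Z**2 + 5*Z + 2*Z/(Z + 1/Z))
H*n(7) = 0*(7*(5 - 5*7**3 - 3*7 + 5*7**2)/(1 + 7**2)) = 0*(7*(5 - 5*343 - 21 + 5*49)/(1 + 49)) = 0*(7*(5 - 1715 - 21 + 245)/50) = 0*(7*(1/50)*(-1486)) = 0*(-5201/25) = 0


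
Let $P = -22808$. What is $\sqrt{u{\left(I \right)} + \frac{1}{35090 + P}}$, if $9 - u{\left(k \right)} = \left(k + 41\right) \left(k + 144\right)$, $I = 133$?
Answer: $\frac{i \sqrt{7269191321754}}{12282} \approx 219.52 i$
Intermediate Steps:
$u{\left(k \right)} = 9 - \left(41 + k\right) \left(144 + k\right)$ ($u{\left(k \right)} = 9 - \left(k + 41\right) \left(k + 144\right) = 9 - \left(41 + k\right) \left(144 + k\right)$)
$\sqrt{u{\left(I \right)} + \frac{1}{35090 + P}} = \sqrt{\left(-5895 - 133^{2} - 24605\right) + \frac{1}{35090 - 22808}} = \sqrt{\left(-5895 - 17689 - 24605\right) + \frac{1}{12282}} = \sqrt{-48189 + \frac{1}{12282}} = \sqrt{- \frac{591857297}{12282}} = \frac{i \sqrt{7269191321754}}{12282}$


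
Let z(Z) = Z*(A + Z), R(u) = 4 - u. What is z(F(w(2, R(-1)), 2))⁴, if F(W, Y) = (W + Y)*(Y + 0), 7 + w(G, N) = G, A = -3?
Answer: 8503056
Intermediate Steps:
w(G, N) = -7 + G
F(W, Y) = Y*(W + Y) (F(W, Y) = (W + Y)*Y = Y*(W + Y))
z(Z) = Z*(-3 + Z)
z(F(w(2, R(-1)), 2))⁴ = ((2*((-7 + 2) + 2))*(-3 + 2*((-7 + 2) + 2)))⁴ = ((2*(-5 + 2))*(-3 + 2*(-5 + 2)))⁴ = ((2*(-3))*(-3 + 2*(-3)))⁴ = (-6*(-3 - 6))⁴ = (-6*(-9))⁴ = 54⁴ = 8503056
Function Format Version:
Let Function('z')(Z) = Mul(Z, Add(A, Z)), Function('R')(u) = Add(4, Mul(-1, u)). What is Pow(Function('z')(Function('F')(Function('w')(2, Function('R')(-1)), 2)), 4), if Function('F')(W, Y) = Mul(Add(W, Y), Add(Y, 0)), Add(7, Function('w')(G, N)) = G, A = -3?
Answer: 8503056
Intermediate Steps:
Function('w')(G, N) = Add(-7, G)
Function('F')(W, Y) = Mul(Y, Add(W, Y)) (Function('F')(W, Y) = Mul(Add(W, Y), Y) = Mul(Y, Add(W, Y)))
Function('z')(Z) = Mul(Z, Add(-3, Z))
Pow(Function('z')(Function('F')(Function('w')(2, Function('R')(-1)), 2)), 4) = Pow(Mul(Mul(2, Add(Add(-7, 2), 2)), Add(-3, Mul(2, Add(Add(-7, 2), 2)))), 4) = Pow(Mul(Mul(2, Add(-5, 2)), Add(-3, Mul(2, Add(-5, 2)))), 4) = Pow(Mul(Mul(2, -3), Add(-3, Mul(2, -3))), 4) = Pow(Mul(-6, Add(-3, -6)), 4) = Pow(Mul(-6, -9), 4) = Pow(54, 4) = 8503056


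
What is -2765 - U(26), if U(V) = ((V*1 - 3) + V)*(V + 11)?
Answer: -4578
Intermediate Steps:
U(V) = (-3 + 2*V)*(11 + V) (U(V) = ((V - 3) + V)*(11 + V) = ((-3 + V) + V)*(11 + V) = (-3 + 2*V)*(11 + V))
-2765 - U(26) = -2765 - (-33 + 2*26² + 19*26) = -2765 - (-33 + 2*676 + 494) = -2765 - (-33 + 1352 + 494) = -2765 - 1*1813 = -2765 - 1813 = -4578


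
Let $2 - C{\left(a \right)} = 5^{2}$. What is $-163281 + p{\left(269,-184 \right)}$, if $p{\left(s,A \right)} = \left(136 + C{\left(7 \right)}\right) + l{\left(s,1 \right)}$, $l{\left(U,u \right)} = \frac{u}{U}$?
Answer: $- \frac{43892191}{269} \approx -1.6317 \cdot 10^{5}$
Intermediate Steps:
$C{\left(a \right)} = -23$ ($C{\left(a \right)} = 2 - 5^{2} = 2 - 25 = -23$)
$p{\left(s,A \right)} = 113 + \frac{1}{s}$ ($p{\left(s,A \right)} = \left(136 - 23\right) + 1 \frac{1}{s} = 113 + \frac{1}{s}$)
$-163281 + p{\left(269,-184 \right)} = -163281 + \left(113 + \frac{1}{269}\right) = -163281 + \frac{30398}{269} = - \frac{43892191}{269}$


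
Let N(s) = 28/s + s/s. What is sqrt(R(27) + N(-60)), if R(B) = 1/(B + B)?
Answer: sqrt(4470)/90 ≈ 0.74287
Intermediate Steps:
N(s) = 1 + 28/s (N(s) = 28/s + 1 = 1 + 28/s)
R(B) = 1/(2*B)
sqrt(R(27) + N(-60)) = sqrt((1/2)/27 + (28 - 60)/(-60)) = sqrt((1/2)*(1/27) - 1/60*(-32)) = sqrt(1/54 + 8/15) = sqrt(149/270) = sqrt(4470)/90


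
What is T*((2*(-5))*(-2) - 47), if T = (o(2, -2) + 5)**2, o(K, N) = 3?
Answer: -1728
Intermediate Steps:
T = 64 (T = (3 + 5)**2 = 8**2 = 64)
T*((2*(-5))*(-2) - 47) = 64*((2*(-5))*(-2) - 47) = 64*(-10*(-2) - 47) = 64*(20 - 47) = 64*(-27) = -1728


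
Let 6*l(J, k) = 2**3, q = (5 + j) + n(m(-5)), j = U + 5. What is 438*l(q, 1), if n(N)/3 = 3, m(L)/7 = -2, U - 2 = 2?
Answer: 584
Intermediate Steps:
U = 4 (U = 2 + 2 = 4)
m(L) = -14 (m(L) = 7*(-2) = -14)
n(N) = 9 (n(N) = 3*3 = 9)
j = 9 (j = 4 + 5 = 9)
q = 23 (q = (5 + 9) + 9 = 14 + 9 = 23)
l(J, k) = 4/3 (l(J, k) = (1/6)*2**3 = (1/6)*8 = 4/3)
438*l(q, 1) = 438*(4/3) = 584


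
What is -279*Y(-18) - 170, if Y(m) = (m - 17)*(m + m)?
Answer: -351710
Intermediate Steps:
Y(m) = 2*m*(-17 + m) (Y(m) = (-17 + m)*(2*m) = 2*m*(-17 + m))
-279*Y(-18) - 170 = -558*(-18)*(-17 - 18) - 170 = -558*(-18)*(-35) - 170 = -279*1260 - 170 = -351540 - 170 = -351710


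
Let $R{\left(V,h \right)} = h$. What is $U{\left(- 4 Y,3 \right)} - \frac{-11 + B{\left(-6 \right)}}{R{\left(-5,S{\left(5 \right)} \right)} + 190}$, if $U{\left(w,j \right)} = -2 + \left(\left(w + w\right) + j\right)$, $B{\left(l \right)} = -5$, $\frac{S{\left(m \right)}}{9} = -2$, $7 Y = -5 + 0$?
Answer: $\frac{2049}{301} \approx 6.8073$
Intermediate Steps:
$Y = - \frac{5}{7}$ ($Y = \frac{-5 + 0}{7} = \frac{1}{7} \left(-5\right) = - \frac{5}{7} \approx -0.71429$)
$S{\left(m \right)} = -18$ ($S{\left(m \right)} = 9 \left(-2\right) = -18$)
$U{\left(w,j \right)} = -2 + j + 2 w$ ($U{\left(w,j \right)} = -2 + \left(2 w + j\right) = -2 + \left(j + 2 w\right) = -2 + j + 2 w$)
$U{\left(- 4 Y,3 \right)} - \frac{-11 + B{\left(-6 \right)}}{R{\left(-5,S{\left(5 \right)} \right)} + 190} = \left(-2 + 3 + 2 \left(\left(-4\right) \left(- \frac{5}{7}\right)\right)\right) - \frac{-11 - 5}{-18 + 190} = \left(-2 + 3 + 2 \cdot \frac{20}{7}\right) - - \frac{16}{172} = \left(-2 + 3 + \frac{40}{7}\right) - \left(-16\right) \frac{1}{172} = \frac{47}{7} - - \frac{4}{43} = \frac{47}{7} + \frac{4}{43} = \frac{2049}{301}$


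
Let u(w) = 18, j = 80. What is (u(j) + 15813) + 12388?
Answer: 28219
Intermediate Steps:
(u(j) + 15813) + 12388 = (18 + 15813) + 12388 = 15831 + 12388 = 28219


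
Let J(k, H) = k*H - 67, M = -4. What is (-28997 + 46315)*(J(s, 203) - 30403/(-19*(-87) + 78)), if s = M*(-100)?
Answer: 2431634580760/1731 ≈ 1.4048e+9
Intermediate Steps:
s = 400 (s = -4*(-100) = 400)
J(k, H) = -67 + H*k (J(k, H) = H*k - 67 = -67 + H*k)
(-28997 + 46315)*(J(s, 203) - 30403/(-19*(-87) + 78)) = (-28997 + 46315)*((-67 + 203*400) - 30403/(-19*(-87) + 78)) = 17318*((-67 + 81200) - 30403/(1653 + 78)) = 17318*(81133 - 30403/1731) = 17318*(140410820/1731) = 2431634580760/1731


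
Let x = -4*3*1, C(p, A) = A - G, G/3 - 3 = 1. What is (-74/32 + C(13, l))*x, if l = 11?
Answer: 159/4 ≈ 39.750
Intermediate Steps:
G = 12 (G = 9 + 3*1 = 9 + 3 = 12)
C(p, A) = -12 + A (C(p, A) = A - 1*12 = A - 12 = -12 + A)
x = -12 (x = -12*1 = -12)
(-74/32 + C(13, l))*x = (-74/32 + (-12 + 11))*(-12) = (-74*1/32 - 1)*(-12) = (-37/16 - 1)*(-12) = -53/16*(-12) = 159/4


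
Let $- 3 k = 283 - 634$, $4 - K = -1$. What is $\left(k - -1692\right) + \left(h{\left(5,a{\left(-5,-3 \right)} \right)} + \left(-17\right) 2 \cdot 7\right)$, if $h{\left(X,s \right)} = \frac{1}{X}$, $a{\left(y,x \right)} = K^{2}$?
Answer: $\frac{7856}{5} \approx 1571.2$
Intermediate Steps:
$K = 5$ ($K = 4 - -1 = 4 + 1 = 5$)
$a{\left(y,x \right)} = 25$ ($a{\left(y,x \right)} = 5^{2} = 25$)
$k = 117$ ($k = - \frac{283 - 634}{3} = \left(- \frac{1}{3}\right) \left(-351\right) = 117$)
$\left(k - -1692\right) + \left(h{\left(5,a{\left(-5,-3 \right)} \right)} + \left(-17\right) 2 \cdot 7\right) = \left(117 - -1692\right) + \left(\frac{1}{5} + \left(-17\right) 2 \cdot 7\right) = \left(117 + 1692\right) + \left(\frac{1}{5} - 238\right) = 1809 + \left(\frac{1}{5} - 238\right) = 1809 - \frac{1189}{5} = \frac{7856}{5}$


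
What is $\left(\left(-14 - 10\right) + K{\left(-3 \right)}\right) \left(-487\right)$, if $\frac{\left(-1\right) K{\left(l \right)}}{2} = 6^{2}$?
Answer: $46752$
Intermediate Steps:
$K{\left(l \right)} = -72$ ($K{\left(l \right)} = - 2 \cdot 6^{2} = \left(-2\right) 36 = -72$)
$\left(\left(-14 - 10\right) + K{\left(-3 \right)}\right) \left(-487\right) = \left(\left(-14 - 10\right) - 72\right) \left(-487\right) = \left(-24 - 72\right) \left(-487\right) = \left(-96\right) \left(-487\right) = 46752$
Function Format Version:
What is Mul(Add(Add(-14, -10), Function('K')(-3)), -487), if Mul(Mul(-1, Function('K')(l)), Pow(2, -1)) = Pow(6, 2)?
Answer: 46752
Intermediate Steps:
Function('K')(l) = -72 (Function('K')(l) = Mul(-2, Pow(6, 2)) = Mul(-2, 36) = -72)
Mul(Add(Add(-14, -10), Function('K')(-3)), -487) = Mul(Add(Add(-14, -10), -72), -487) = Mul(Add(-24, -72), -487) = Mul(-96, -487) = 46752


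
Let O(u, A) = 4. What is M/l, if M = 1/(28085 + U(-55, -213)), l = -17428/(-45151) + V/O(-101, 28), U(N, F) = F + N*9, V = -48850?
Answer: -90302/30190762039263 ≈ -2.9910e-9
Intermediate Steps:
U(N, F) = F + 9*N
l = -1102778319/90302 (l = -17428/(-45151) - 48850/4 = -17428*(-1/45151) - 48850*1/4 = 17428/45151 - 24425/2 = -1102778319/90302 ≈ -12212.)
M = 1/27377 (M = 1/(28085 + (-213 + 9*(-55))) = 1/(28085 + (-213 - 495)) = 1/(28085 - 708) = 1/27377 ≈ 3.6527e-5)
M/l = 1/(27377*(-1102778319/90302)) = (1/27377)*(-90302/1102778319) = -90302/30190762039263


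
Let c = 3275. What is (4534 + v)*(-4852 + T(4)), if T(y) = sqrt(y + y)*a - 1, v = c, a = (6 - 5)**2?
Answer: -37897077 + 15618*sqrt(2) ≈ -3.7875e+7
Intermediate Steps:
a = 1 (a = 1**2 = 1)
v = 3275
T(y) = -1 + sqrt(2)*sqrt(y) (T(y) = sqrt(y + y)*1 - 1 = sqrt(2*y)*1 - 1 = (sqrt(2)*sqrt(y))*1 - 1 = sqrt(2)*sqrt(y) - 1 = -1 + sqrt(2)*sqrt(y))
(4534 + v)*(-4852 + T(4)) = (4534 + 3275)*(-4852 + (-1 + sqrt(2)*sqrt(4))) = 7809*(-4852 + (-1 + sqrt(2)*2)) = 7809*(-4852 + (-1 + 2*sqrt(2))) = 7809*(-4853 + 2*sqrt(2)) = -37897077 + 15618*sqrt(2)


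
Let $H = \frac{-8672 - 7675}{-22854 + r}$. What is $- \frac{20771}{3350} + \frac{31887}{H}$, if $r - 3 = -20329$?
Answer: $\frac{1537403555821}{18254150} \approx 84222.0$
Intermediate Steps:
$r = -20326$ ($r = 3 - 20329 = -20326$)
$H = \frac{16347}{43180}$ ($H = \frac{-8672 - 7675}{-22854 - 20326} = - \frac{16347}{-43180} = \left(-16347\right) \left(- \frac{1}{43180}\right) = \frac{16347}{43180} \approx 0.37858$)
$- \frac{20771}{3350} + \frac{31887}{H} = - \frac{20771}{3350} + \frac{31887}{\frac{16347}{43180}} = \left(-20771\right) \frac{1}{3350} + 31887 \cdot \frac{43180}{16347} = - \frac{20771}{3350} + \frac{458960220}{5449} = \frac{1537403555821}{18254150}$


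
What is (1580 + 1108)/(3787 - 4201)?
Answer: -448/69 ≈ -6.4928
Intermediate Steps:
(1580 + 1108)/(3787 - 4201) = 2688/(-414) = 2688*(-1/414) = -448/69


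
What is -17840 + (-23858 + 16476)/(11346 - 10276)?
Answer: -9548091/535 ≈ -17847.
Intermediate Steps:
-17840 + (-23858 + 16476)/(11346 - 10276) = -17840 - 7382/1070 = -17840 - 7382*1/1070 = -17840 - 3691/535 = -9548091/535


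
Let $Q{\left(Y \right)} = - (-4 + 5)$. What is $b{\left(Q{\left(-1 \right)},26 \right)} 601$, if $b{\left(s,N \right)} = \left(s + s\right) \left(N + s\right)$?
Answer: $-30050$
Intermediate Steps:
$Q{\left(Y \right)} = -1$ ($Q{\left(Y \right)} = \left(-1\right) 1 = -1$)
$b{\left(s,N \right)} = 2 s \left(N + s\right)$
$b{\left(Q{\left(-1 \right)},26 \right)} 601 = 2 \left(-1\right) \left(26 - 1\right) 601 = 2 \left(-1\right) 25 \cdot 601 = \left(-50\right) 601 = -30050$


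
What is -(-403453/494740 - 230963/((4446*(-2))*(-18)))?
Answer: 44710426997/19796526360 ≈ 2.2585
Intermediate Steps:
-(-403453/494740 - 230963/((4446*(-2))*(-18))) = -(-403453*1/494740 - 230963/((-8892*(-18)))) = -(-403453/494740 - 230963/160056) = -1*(-44710426997/19796526360) = 44710426997/19796526360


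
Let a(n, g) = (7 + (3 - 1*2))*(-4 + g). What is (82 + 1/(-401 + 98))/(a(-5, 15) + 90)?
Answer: 24845/53934 ≈ 0.46066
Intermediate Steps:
a(n, g) = -32 + 8*g (a(n, g) = (7 + (3 - 2))*(-4 + g) = (7 + 1)*(-4 + g) = 8*(-4 + g) = -32 + 8*g)
(82 + 1/(-401 + 98))/(a(-5, 15) + 90) = (82 + 1/(-401 + 98))/((-32 + 8*15) + 90) = (82 + 1/(-303))/((-32 + 120) + 90) = (82 - 1/303)/(88 + 90) = (24845/303)/178 = (24845/303)*(1/178) = 24845/53934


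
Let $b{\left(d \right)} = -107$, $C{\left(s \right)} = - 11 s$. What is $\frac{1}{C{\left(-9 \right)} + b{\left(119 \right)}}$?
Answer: $- \frac{1}{8} \approx -0.125$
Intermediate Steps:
$\frac{1}{C{\left(-9 \right)} + b{\left(119 \right)}} = \frac{1}{\left(-11\right) \left(-9\right) - 107} = \frac{1}{99 - 107} = \frac{1}{-8} = - \frac{1}{8}$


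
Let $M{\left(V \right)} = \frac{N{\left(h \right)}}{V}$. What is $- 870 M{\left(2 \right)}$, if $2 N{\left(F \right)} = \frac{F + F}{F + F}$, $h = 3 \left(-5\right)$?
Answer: $- \frac{435}{2} \approx -217.5$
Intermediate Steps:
$h = -15$
$N{\left(F \right)} = \frac{1}{2}$ ($N{\left(F \right)} = \frac{\left(F + F\right) \frac{1}{F + F}}{2} = \frac{2 F \frac{1}{2 F}}{2} = \frac{1}{2} \cdot 1 = \frac{1}{2}$)
$M{\left(V \right)} = \frac{1}{2 V}$
$- 870 M{\left(2 \right)} = - 870 \frac{1}{2 \cdot 2} = - 870 \cdot \frac{1}{2} \cdot \frac{1}{2} = \left(-870\right) \frac{1}{4} = - \frac{435}{2}$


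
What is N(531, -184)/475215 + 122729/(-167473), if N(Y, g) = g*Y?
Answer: -24895147909/26528560565 ≈ -0.93843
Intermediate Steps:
N(Y, g) = Y*g
N(531, -184)/475215 + 122729/(-167473) = (531*(-184))/475215 + 122729/(-167473) = -97704*1/475215 + 122729*(-1/167473) = -32568/158405 - 122729/167473 = -24895147909/26528560565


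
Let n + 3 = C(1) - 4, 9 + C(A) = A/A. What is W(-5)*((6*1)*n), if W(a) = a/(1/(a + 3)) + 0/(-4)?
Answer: -900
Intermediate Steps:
C(A) = -8 (C(A) = -9 + A/A = -9 + 1 = -8)
n = -15 (n = -3 + (-8 - 4) = -3 - 12 = -15)
W(a) = a*(3 + a) (W(a) = a/(1/(3 + a)) + 0*(-¼) = a*(3 + a) + 0 = a*(3 + a))
W(-5)*((6*1)*n) = (-5*(3 - 5))*((6*1)*(-15)) = (-5*(-2))*(6*(-15)) = 10*(-90) = -900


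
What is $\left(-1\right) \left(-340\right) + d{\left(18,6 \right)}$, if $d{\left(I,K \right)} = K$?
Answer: $346$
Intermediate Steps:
$\left(-1\right) \left(-340\right) + d{\left(18,6 \right)} = \left(-1\right) \left(-340\right) + 6 = 340 + 6 = 346$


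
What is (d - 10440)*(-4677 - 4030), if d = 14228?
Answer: -32982116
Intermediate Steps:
(d - 10440)*(-4677 - 4030) = (14228 - 10440)*(-4677 - 4030) = 3788*(-8707) = -32982116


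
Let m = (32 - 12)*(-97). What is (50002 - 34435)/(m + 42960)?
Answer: 15567/41020 ≈ 0.37950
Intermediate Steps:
m = -1940 (m = 20*(-97) = -1940)
(50002 - 34435)/(m + 42960) = (50002 - 34435)/(-1940 + 42960) = 15567/41020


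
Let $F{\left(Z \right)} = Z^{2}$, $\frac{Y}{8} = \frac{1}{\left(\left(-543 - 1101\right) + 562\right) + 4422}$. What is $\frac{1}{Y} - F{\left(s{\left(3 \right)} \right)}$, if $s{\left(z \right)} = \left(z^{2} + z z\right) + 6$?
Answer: $- \frac{317}{2} \approx -158.5$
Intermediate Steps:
$s{\left(z \right)} = 6 + 2 z^{2}$ ($s{\left(z \right)} = \left(z^{2} + z^{2}\right) + 6 = 2 z^{2} + 6 = 6 + 2 z^{2}$)
$Y = \frac{2}{835}$ ($Y = \frac{8}{\left(\left(-543 - 1101\right) + 562\right) + 4422} = \frac{8}{\left(-1644 + 562\right) + 4422} = \frac{8}{-1082 + 4422} = \frac{8}{3340} = 8 \cdot \frac{1}{3340} = \frac{2}{835} \approx 0.0023952$)
$\frac{1}{Y} - F{\left(s{\left(3 \right)} \right)} = \frac{1}{\frac{2}{835}} - \left(6 + 2 \cdot 3^{2}\right)^{2} = \frac{835}{2} - \left(6 + 2 \cdot 9\right)^{2} = \frac{835}{2} - \left(6 + 18\right)^{2} = \frac{835}{2} - 24^{2} = \frac{835}{2} - 576 = - \frac{317}{2}$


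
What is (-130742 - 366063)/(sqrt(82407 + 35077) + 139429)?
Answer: -69269024345/19440328557 + 993610*sqrt(29371)/19440328557 ≈ -3.5544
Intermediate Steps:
(-130742 - 366063)/(sqrt(82407 + 35077) + 139429) = -496805/(sqrt(117484) + 139429) = -496805/(2*sqrt(29371) + 139429) = -496805/(139429 + 2*sqrt(29371))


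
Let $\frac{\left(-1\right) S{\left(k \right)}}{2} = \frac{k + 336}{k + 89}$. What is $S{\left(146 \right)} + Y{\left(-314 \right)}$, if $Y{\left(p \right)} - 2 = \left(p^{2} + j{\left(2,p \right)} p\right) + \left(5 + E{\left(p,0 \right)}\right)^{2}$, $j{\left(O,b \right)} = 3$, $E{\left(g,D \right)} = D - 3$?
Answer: $\frac{22949136}{235} \approx 97656.0$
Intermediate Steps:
$E{\left(g,D \right)} = -3 + D$
$S{\left(k \right)} = - \frac{2 \left(336 + k\right)}{89 + k}$ ($S{\left(k \right)} = - 2 \frac{k + 336}{k + 89} = - 2 \frac{336 + k}{89 + k} = - \frac{2 \left(336 + k\right)}{89 + k}$)
$Y{\left(p \right)} = 6 + p^{2} + 3 p$ ($Y{\left(p \right)} = 2 + \left(\left(p^{2} + 3 p\right) + \left(5 + \left(-3 + 0\right)\right)^{2}\right) = 2 + \left(\left(p^{2} + 3 p\right) + \left(5 - 3\right)^{2}\right) = 2 + \left(\left(p^{2} + 3 p\right) + 2^{2}\right) = 2 + \left(\left(p^{2} + 3 p\right) + 4\right) = 2 + \left(4 + p^{2} + 3 p\right) = 6 + p^{2} + 3 p$)
$S{\left(146 \right)} + Y{\left(-314 \right)} = \frac{2 \left(-336 - 146\right)}{89 + 146} + \left(6 + \left(-314\right)^{2} + 3 \left(-314\right)\right) = \frac{2 \left(-336 - 146\right)}{235} + \left(6 + 98596 - 942\right) = 2 \cdot \frac{1}{235} \left(-482\right) + 97660 = - \frac{964}{235} + 97660 = \frac{22949136}{235}$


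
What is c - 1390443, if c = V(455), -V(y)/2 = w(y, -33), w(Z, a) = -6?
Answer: -1390431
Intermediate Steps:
V(y) = 12 (V(y) = -2*(-6) = 12)
c = 12
c - 1390443 = 12 - 1390443 = -1390431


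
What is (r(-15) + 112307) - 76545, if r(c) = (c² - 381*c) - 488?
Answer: 41214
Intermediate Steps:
r(c) = -488 + c² - 381*c
(r(-15) + 112307) - 76545 = ((-488 + (-15)² - 381*(-15)) + 112307) - 76545 = ((-488 + 225 + 5715) + 112307) - 76545 = (5452 + 112307) - 76545 = 117759 - 76545 = 41214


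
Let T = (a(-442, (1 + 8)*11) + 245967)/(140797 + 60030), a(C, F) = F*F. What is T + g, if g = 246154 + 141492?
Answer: 77850039010/200827 ≈ 3.8765e+5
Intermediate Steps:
a(C, F) = F²
T = 255768/200827 (T = (((1 + 8)*11)² + 245967)/(140797 + 60030) = ((9*11)² + 245967)/200827 = (99² + 245967)*(1/200827) = (9801 + 245967)*(1/200827) = 255768*(1/200827) = 255768/200827 ≈ 1.2736)
g = 387646
T + g = 255768/200827 + 387646 = 77850039010/200827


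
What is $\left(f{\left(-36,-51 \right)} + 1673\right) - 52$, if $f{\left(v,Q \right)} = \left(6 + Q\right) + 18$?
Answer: $1594$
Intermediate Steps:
$f{\left(v,Q \right)} = 24 + Q$
$\left(f{\left(-36,-51 \right)} + 1673\right) - 52 = \left(\left(24 - 51\right) + 1673\right) - 52 = \left(-27 + 1673\right) - 52 = 1646 - 52 = 1594$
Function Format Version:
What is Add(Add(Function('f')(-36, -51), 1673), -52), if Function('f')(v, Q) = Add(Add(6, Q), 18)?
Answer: 1594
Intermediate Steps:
Function('f')(v, Q) = Add(24, Q)
Add(Add(Function('f')(-36, -51), 1673), -52) = Add(Add(Add(24, -51), 1673), -52) = Add(Add(-27, 1673), -52) = Add(1646, -52) = 1594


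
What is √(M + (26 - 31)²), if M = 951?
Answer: 4*√61 ≈ 31.241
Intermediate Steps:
√(M + (26 - 31)²) = √(951 + (26 - 31)²) = √(951 + (-5)²) = √(951 + 25) = √976 = 4*√61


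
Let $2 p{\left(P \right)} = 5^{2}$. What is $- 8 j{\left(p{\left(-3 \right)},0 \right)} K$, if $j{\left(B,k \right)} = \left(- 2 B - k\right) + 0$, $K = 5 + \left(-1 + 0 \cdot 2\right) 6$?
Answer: $-200$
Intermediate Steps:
$p{\left(P \right)} = \frac{25}{2}$ ($p{\left(P \right)} = \frac{5^{2}}{2} = \frac{1}{2} \cdot 25 = \frac{25}{2}$)
$K = -1$ ($K = 5 + \left(-1 + 0\right) 6 = 5 - 6 = -1$)
$j{\left(B,k \right)} = - k - 2 B$ ($j{\left(B,k \right)} = \left(- k - 2 B\right) + 0 = - k - 2 B$)
$- 8 j{\left(p{\left(-3 \right)},0 \right)} K = - 8 \left(\left(-1\right) 0 - 25\right) \left(-1\right) = - 8 \left(0 - 25\right) \left(-1\right) = \left(-8\right) \left(-25\right) \left(-1\right) = 200 \left(-1\right) = -200$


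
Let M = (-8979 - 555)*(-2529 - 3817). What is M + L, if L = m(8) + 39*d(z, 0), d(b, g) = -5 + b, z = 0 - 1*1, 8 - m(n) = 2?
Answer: 60502536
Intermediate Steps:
m(n) = 6 (m(n) = 8 - 1*2 = 8 - 2 = 6)
z = -1 (z = 0 - 1 = -1)
M = 60502764 (M = -9534*(-6346) = 60502764)
L = -228 (L = 6 + 39*(-5 - 1) = 6 + 39*(-6) = 6 - 234 = -228)
M + L = 60502764 - 228 = 60502536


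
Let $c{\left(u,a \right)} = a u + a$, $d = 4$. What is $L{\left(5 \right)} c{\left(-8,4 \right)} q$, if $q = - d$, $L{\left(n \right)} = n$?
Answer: $560$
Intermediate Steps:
$c{\left(u,a \right)} = a + a u$
$q = -4$ ($q = \left(-1\right) 4 = -4$)
$L{\left(5 \right)} c{\left(-8,4 \right)} q = 5 \cdot 4 \left(1 - 8\right) \left(-4\right) = 5 \cdot 4 \left(-7\right) \left(-4\right) = 5 \left(-28\right) \left(-4\right) = \left(-140\right) \left(-4\right) = 560$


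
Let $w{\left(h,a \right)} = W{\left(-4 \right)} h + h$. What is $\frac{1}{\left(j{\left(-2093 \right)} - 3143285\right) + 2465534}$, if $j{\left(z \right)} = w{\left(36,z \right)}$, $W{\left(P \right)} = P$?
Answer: $- \frac{1}{677859} \approx -1.4752 \cdot 10^{-6}$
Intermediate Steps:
$w{\left(h,a \right)} = - 3 h$ ($w{\left(h,a \right)} = - 4 h + h = - 3 h$)
$j{\left(z \right)} = -108$ ($j{\left(z \right)} = \left(-3\right) 36 = -108$)
$\frac{1}{\left(j{\left(-2093 \right)} - 3143285\right) + 2465534} = \frac{1}{\left(-108 - 3143285\right) + 2465534} = \frac{1}{-3143393 + 2465534} = \frac{1}{-677859} = - \frac{1}{677859}$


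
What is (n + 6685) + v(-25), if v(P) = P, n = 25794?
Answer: 32454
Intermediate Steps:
(n + 6685) + v(-25) = (25794 + 6685) - 25 = 32479 - 25 = 32454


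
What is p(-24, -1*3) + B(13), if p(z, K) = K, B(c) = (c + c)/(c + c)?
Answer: -2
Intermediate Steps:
B(c) = 1 (B(c) = (2*c)/((2*c)) = (2*c)*(1/(2*c)) = 1)
p(-24, -1*3) + B(13) = -1*3 + 1 = -3 + 1 = -2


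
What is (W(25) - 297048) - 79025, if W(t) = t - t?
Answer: -376073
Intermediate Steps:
W(t) = 0
(W(25) - 297048) - 79025 = (0 - 297048) - 79025 = -297048 - 79025 = -376073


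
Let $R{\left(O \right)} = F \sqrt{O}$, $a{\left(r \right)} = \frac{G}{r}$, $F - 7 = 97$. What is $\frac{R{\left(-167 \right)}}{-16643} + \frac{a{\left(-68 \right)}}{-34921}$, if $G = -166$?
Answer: $- \frac{83}{1187314} - \frac{104 i \sqrt{167}}{16643} \approx -6.9906 \cdot 10^{-5} - 0.080753 i$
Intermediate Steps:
$F = 104$ ($F = 7 + 97 = 104$)
$a{\left(r \right)} = - \frac{166}{r}$
$R{\left(O \right)} = 104 \sqrt{O}$
$\frac{R{\left(-167 \right)}}{-16643} + \frac{a{\left(-68 \right)}}{-34921} = \frac{104 \sqrt{-167}}{-16643} + \frac{\left(-166\right) \frac{1}{-68}}{-34921} = 104 i \sqrt{167} \left(- \frac{1}{16643}\right) + \left(-166\right) \left(- \frac{1}{68}\right) \left(- \frac{1}{34921}\right) = 104 i \sqrt{167} \left(- \frac{1}{16643}\right) + \frac{83}{34} \left(- \frac{1}{34921}\right) = - \frac{104 i \sqrt{167}}{16643} - \frac{83}{1187314} = - \frac{83}{1187314} - \frac{104 i \sqrt{167}}{16643}$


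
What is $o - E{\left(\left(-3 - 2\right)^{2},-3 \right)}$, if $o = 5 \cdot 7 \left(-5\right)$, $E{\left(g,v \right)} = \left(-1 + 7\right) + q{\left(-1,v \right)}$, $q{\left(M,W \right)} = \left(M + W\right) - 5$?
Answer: $-172$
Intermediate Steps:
$q{\left(M,W \right)} = -5 + M + W$
$E{\left(g,v \right)} = v$ ($E{\left(g,v \right)} = \left(-1 + 7\right) - \left(6 - v\right) = 6 + \left(-6 + v\right) = v$)
$o = -175$ ($o = 35 \left(-5\right) = -175$)
$o - E{\left(\left(-3 - 2\right)^{2},-3 \right)} = -175 - -3 = -175 + 3 = -172$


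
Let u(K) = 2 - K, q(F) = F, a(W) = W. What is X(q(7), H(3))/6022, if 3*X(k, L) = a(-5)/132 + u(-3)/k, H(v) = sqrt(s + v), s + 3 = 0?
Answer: 625/16692984 ≈ 3.7441e-5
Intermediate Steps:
s = -3 (s = -3 + 0 = -3)
H(v) = sqrt(-3 + v)
X(k, L) = -5/396 + 5/(3*k) (X(k, L) = (-5/132 + (2 - 1*(-3))/k)/3 = (-5*1/132 + (2 + 3)/k)/3 = (-5/132 + 5/k)/3 = -5/396 + 5/(3*k))
X(q(7), H(3))/6022 = ((5/396)*(132 - 1*7)/7)/6022 = ((5/396)*(1/7)*(132 - 7))*(1/6022) = ((5/396)*(1/7)*125)*(1/6022) = (625/2772)*(1/6022) = 625/16692984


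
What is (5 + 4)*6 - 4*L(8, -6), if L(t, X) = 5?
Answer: 34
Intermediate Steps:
(5 + 4)*6 - 4*L(8, -6) = (5 + 4)*6 - 4*5 = 9*6 - 20 = 54 - 20 = 34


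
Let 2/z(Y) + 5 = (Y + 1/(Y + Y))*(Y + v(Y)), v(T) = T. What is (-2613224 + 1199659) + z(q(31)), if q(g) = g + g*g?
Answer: -1391035601029/984062 ≈ -1.4136e+6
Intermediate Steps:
q(g) = g + g²
z(Y) = 2/(-5 + 2*Y*(Y + 1/(2*Y))) (z(Y) = 2/(-5 + (Y + 1/(Y + Y))*(Y + Y)) = 2/(-5 + (Y + 1/(2*Y))*(2*Y)) = 2/(-5 + 2*Y*(Y + 1/(2*Y))))
(-2613224 + 1199659) + z(q(31)) = (-2613224 + 1199659) + 1/(-2 + (31*(1 + 31))²) = -1413565 + 1/(-2 + (31*32)²) = -1413565 + 1/(-2 + 992²) = -1413565 + 1/(-2 + 984064) = -1413565 + 1/984062 = -1391035601029/984062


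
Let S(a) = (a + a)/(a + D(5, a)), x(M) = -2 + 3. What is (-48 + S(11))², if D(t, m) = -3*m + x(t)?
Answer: 1060900/441 ≈ 2405.7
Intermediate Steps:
x(M) = 1
D(t, m) = 1 - 3*m (D(t, m) = -3*m + 1 = 1 - 3*m)
S(a) = 2*a/(1 - 2*a) (S(a) = (a + a)/(a + (1 - 3*a)) = (2*a)/(1 - 2*a) = 2*a/(1 - 2*a))
(-48 + S(11))² = (-48 - 2*11/(-1 + 2*11))² = (-48 - 2*11/(-1 + 22))² = (-48 - 2*11/21)² = (-48 - 2*11*1/21)² = (-48 - 22/21)² = (-1030/21)² = 1060900/441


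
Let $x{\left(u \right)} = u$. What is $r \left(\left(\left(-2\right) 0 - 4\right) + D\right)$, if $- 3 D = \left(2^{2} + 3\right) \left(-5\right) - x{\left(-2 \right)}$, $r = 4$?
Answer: $28$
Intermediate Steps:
$D = 11$ ($D = - \frac{\left(2^{2} + 3\right) \left(-5\right) - -2}{3} = - \frac{\left(4 + 3\right) \left(-5\right) + 2}{3} = - \frac{7 \left(-5\right) + 2}{3} = - \frac{-35 + 2}{3} = \left(- \frac{1}{3}\right) \left(-33\right) = 11$)
$r \left(\left(\left(-2\right) 0 - 4\right) + D\right) = 4 \left(\left(\left(-2\right) 0 - 4\right) + 11\right) = 4 \left(\left(0 - 4\right) + 11\right) = 4 \left(-4 + 11\right) = 4 \cdot 7 = 28$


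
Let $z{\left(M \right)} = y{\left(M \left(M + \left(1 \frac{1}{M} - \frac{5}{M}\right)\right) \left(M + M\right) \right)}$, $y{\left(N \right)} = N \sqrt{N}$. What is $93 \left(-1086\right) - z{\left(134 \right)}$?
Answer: $-100998 - 38489088 \sqrt{75174} \approx -1.0553 \cdot 10^{10}$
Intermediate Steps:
$y{\left(N \right)} = N^{\frac{3}{2}}$
$z{\left(M \right)} = 2 \sqrt{2} \left(M^{2} \left(M - \frac{4}{M}\right)\right)^{\frac{3}{2}}$ ($z{\left(M \right)} = \left(M \left(M + \left(1 \frac{1}{M} - \frac{5}{M}\right)\right) \left(M + M\right)\right)^{\frac{3}{2}} = \left(M \left(M + \left(\frac{1}{M} - \frac{5}{M}\right)\right) 2 M\right)^{\frac{3}{2}} = \left(M \left(M - \frac{4}{M}\right) 2 M\right)^{\frac{3}{2}} = \left(M 2 M \left(M - \frac{4}{M}\right)\right)^{\frac{3}{2}} = \left(2 M^{2} \left(M - \frac{4}{M}\right)\right)^{\frac{3}{2}} = 2 \sqrt{2} \left(M^{2} \left(M - \frac{4}{M}\right)\right)^{\frac{3}{2}}$)
$93 \left(-1086\right) - z{\left(134 \right)} = 93 \left(-1086\right) - 2 \sqrt{2} \left(134 \left(-4 + 134^{2}\right)\right)^{\frac{3}{2}} = -100998 - 2 \sqrt{2} \left(134 \left(-4 + 17956\right)\right)^{\frac{3}{2}} = -100998 - 2 \sqrt{2} \left(134 \cdot 17952\right)^{\frac{3}{2}} = -100998 - 2 \sqrt{2} \cdot 2405568^{\frac{3}{2}} = -100998 - 2 \sqrt{2} \cdot 19244544 \sqrt{37587} = -100998 - 38489088 \sqrt{75174}$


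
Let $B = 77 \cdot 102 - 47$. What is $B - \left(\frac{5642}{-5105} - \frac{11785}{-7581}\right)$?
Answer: $\frac{302121355612}{38701005} \approx 7806.5$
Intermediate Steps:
$B = 7807$ ($B = 7854 - 47 = 7807$)
$B - \left(\frac{5642}{-5105} - \frac{11785}{-7581}\right) = 7807 - \left(\frac{5642}{-5105} - \frac{11785}{-7581}\right) = 7807 - \left(5642 \left(- \frac{1}{5105}\right) - - \frac{11785}{7581}\right) = 7807 - \left(- \frac{5642}{5105} + \frac{11785}{7581}\right) = 7807 - \frac{17390423}{38701005} = \frac{302121355612}{38701005}$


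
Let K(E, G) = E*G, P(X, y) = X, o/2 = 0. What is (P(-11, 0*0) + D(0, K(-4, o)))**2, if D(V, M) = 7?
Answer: 16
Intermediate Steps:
o = 0 (o = 2*0 = 0)
(P(-11, 0*0) + D(0, K(-4, o)))**2 = (-11 + 7)**2 = (-4)**2 = 16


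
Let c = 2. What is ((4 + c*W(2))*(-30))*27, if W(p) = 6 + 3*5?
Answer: -37260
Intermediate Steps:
W(p) = 21 (W(p) = 6 + 15 = 21)
((4 + c*W(2))*(-30))*27 = ((4 + 2*21)*(-30))*27 = ((4 + 42)*(-30))*27 = (46*(-30))*27 = -1380*27 = -37260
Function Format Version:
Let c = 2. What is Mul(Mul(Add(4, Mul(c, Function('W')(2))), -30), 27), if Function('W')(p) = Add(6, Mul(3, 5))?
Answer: -37260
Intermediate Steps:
Function('W')(p) = 21 (Function('W')(p) = Add(6, 15) = 21)
Mul(Mul(Add(4, Mul(c, Function('W')(2))), -30), 27) = Mul(Mul(Add(4, Mul(2, 21)), -30), 27) = Mul(Mul(Add(4, 42), -30), 27) = Mul(Mul(46, -30), 27) = Mul(-1380, 27) = -37260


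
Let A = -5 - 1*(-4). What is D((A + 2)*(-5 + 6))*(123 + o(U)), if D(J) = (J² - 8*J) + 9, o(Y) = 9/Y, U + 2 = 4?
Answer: 255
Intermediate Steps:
U = 2 (U = -2 + 4 = 2)
A = -1 (A = -5 + 4 = -1)
D(J) = 9 + J² - 8*J
D((A + 2)*(-5 + 6))*(123 + o(U)) = (9 + ((-1 + 2)*(-5 + 6))² - 8*(-1 + 2)*(-5 + 6))*(123 + 9/2) = (9 + (1*1)² - 8)*(123 + 9*(½)) = (9 + 1² - 8*1)*(123 + 9/2) = (9 + 1 - 8)*(255/2) = 2*(255/2) = 255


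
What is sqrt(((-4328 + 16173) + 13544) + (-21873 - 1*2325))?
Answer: sqrt(1191) ≈ 34.511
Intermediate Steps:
sqrt(((-4328 + 16173) + 13544) + (-21873 - 1*2325)) = sqrt((11845 + 13544) + (-21873 - 2325)) = sqrt(25389 - 24198) = sqrt(1191)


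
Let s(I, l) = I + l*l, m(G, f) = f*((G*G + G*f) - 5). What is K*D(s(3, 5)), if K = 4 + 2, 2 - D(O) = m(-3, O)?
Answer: 13452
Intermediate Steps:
m(G, f) = f*(-5 + G² + G*f) (m(G, f) = f*((G² + G*f) - 5) = f*(-5 + G² + G*f))
s(I, l) = I + l²
D(O) = 2 - O*(4 - 3*O) (D(O) = 2 - O*(-5 + (-3)² - 3*O) = 2 - O*(-5 + 9 - 3*O) = 2 - O*(4 - 3*O))
K = 6
K*D(s(3, 5)) = 6*(2 + (3 + 5²)*(-4 + 3*(3 + 5²))) = 6*(2 + (3 + 25)*(-4 + 3*(3 + 25))) = 6*(2 + 28*(-4 + 3*28)) = 6*(2 + 28*(-4 + 84)) = 6*(2 + 28*80) = 6*(2 + 2240) = 6*2242 = 13452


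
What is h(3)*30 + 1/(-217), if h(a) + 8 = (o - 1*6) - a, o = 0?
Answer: -110671/217 ≈ -510.00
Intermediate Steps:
h(a) = -14 - a (h(a) = -8 + ((0 - 1*6) - a) = -8 + ((0 - 6) - a) = -8 + (-6 - a) = -14 - a)
h(3)*30 + 1/(-217) = (-14 - 1*3)*30 + 1/(-217) = (-14 - 3)*30 - 1/217 = -17*30 - 1/217 = -510 - 1/217 = -110671/217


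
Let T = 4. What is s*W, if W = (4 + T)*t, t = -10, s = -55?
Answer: 4400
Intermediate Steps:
W = -80 (W = (4 + 4)*(-10) = 8*(-10) = -80)
s*W = -55*(-80) = 4400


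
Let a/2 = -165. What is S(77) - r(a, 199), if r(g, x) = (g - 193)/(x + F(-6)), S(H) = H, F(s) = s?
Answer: 15384/193 ≈ 79.710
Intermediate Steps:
a = -330 (a = 2*(-165) = -330)
r(g, x) = (-193 + g)/(-6 + x) (r(g, x) = (g - 193)/(x - 6) = (-193 + g)/(-6 + x))
S(77) - r(a, 199) = 77 - (-193 - 330)/(-6 + 199) = 77 - (-523)/193 = 77 - 1*(-523/193) = 77 + 523/193 = 15384/193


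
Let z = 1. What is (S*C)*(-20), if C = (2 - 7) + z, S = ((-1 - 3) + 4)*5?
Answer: 0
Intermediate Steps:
S = 0 (S = (-4 + 4)*5 = 0*5 = 0)
C = -4 (C = (2 - 7) + 1 = -5 + 1 = -4)
(S*C)*(-20) = (0*(-4))*(-20) = 0*(-20) = 0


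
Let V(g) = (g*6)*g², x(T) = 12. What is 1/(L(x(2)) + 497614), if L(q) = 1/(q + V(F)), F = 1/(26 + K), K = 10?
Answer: 93313/46433862958 ≈ 2.0096e-6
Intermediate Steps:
F = 1/36 (F = 1/(26 + 10) = 1/36 ≈ 0.027778)
V(g) = 6*g³ (V(g) = (6*g)*g² = 6*g³)
L(q) = 1/(1/7776 + q) (L(q) = 1/(q + 6*(1/36)³) = 1/(q + 6*(1/46656)) = 1/(q + 1/7776) = 1/(1/7776 + q))
1/(L(x(2)) + 497614) = 1/(7776/(1 + 7776*12) + 497614) = 1/(7776/(1 + 93312) + 497614) = 1/(7776/93313 + 497614) = 1/(46433862958/93313) = 93313/46433862958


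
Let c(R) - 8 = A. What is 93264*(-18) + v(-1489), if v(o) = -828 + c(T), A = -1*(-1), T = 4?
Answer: -1679571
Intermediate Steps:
A = 1
c(R) = 9 (c(R) = 8 + 1 = 9)
v(o) = -819 (v(o) = -828 + 9 = -819)
93264*(-18) + v(-1489) = 93264*(-18) - 819 = -1678752 - 819 = -1679571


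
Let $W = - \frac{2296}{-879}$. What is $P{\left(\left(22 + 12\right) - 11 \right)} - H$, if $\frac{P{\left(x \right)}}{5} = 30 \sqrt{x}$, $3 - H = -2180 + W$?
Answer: $- \frac{1916561}{879} + 150 \sqrt{23} \approx -1461.0$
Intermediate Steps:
$W = \frac{2296}{879}$ ($W = \left(-2296\right) \left(- \frac{1}{879}\right) = \frac{2296}{879} \approx 2.6121$)
$H = \frac{1916561}{879}$ ($H = 3 - \left(-2180 + \frac{2296}{879}\right) = 3 - - \frac{1913924}{879} = 3 + \frac{1913924}{879} = \frac{1916561}{879} \approx 2180.4$)
$P{\left(x \right)} = 150 \sqrt{x}$ ($P{\left(x \right)} = 5 \cdot 30 \sqrt{x} = 150 \sqrt{x}$)
$P{\left(\left(22 + 12\right) - 11 \right)} - H = 150 \sqrt{\left(22 + 12\right) - 11} - \frac{1916561}{879} = 150 \sqrt{34 - 11} - \frac{1916561}{879} = 150 \sqrt{23} - \frac{1916561}{879} = - \frac{1916561}{879} + 150 \sqrt{23}$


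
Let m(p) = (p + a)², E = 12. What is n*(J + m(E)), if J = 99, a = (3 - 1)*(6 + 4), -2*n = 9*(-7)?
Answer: 70749/2 ≈ 35375.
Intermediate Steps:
n = 63/2 (n = -9*(-7)/2 = -½*(-63) = 63/2 ≈ 31.500)
a = 20 (a = 2*10 = 20)
m(p) = (20 + p)² (m(p) = (p + 20)² = (20 + p)²)
n*(J + m(E)) = 63*(99 + (20 + 12)²)/2 = 63*(99 + 32²)/2 = 63*(99 + 1024)/2 = (63/2)*1123 = 70749/2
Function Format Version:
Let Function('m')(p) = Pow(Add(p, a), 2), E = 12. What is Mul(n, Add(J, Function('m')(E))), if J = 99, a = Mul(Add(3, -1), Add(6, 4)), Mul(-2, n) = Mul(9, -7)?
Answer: Rational(70749, 2) ≈ 35375.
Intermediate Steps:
n = Rational(63, 2) (n = Mul(Rational(-1, 2), Mul(9, -7)) = Mul(Rational(-1, 2), -63) = Rational(63, 2) ≈ 31.500)
a = 20 (a = Mul(2, 10) = 20)
Function('m')(p) = Pow(Add(20, p), 2) (Function('m')(p) = Pow(Add(p, 20), 2) = Pow(Add(20, p), 2))
Mul(n, Add(J, Function('m')(E))) = Mul(Rational(63, 2), Add(99, Pow(Add(20, 12), 2))) = Mul(Rational(63, 2), Add(99, Pow(32, 2))) = Mul(Rational(63, 2), Add(99, 1024)) = Mul(Rational(63, 2), 1123) = Rational(70749, 2)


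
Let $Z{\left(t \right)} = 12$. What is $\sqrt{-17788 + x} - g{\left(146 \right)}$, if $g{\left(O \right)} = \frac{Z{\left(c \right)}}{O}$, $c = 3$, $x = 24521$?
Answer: $- \frac{6}{73} + \sqrt{6733} \approx 81.973$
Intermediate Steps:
$g{\left(O \right)} = \frac{12}{O}$
$\sqrt{-17788 + x} - g{\left(146 \right)} = \sqrt{-17788 + 24521} - \frac{12}{146} = \sqrt{6733} - 12 \cdot \frac{1}{146} = \sqrt{6733} - \frac{6}{73} = - \frac{6}{73} + \sqrt{6733}$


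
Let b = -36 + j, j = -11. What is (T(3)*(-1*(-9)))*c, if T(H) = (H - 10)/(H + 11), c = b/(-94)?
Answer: -9/4 ≈ -2.2500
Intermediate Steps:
b = -47 (b = -36 - 11 = -47)
c = ½ (c = -47/(-94) = -47*(-1/94) = ½ ≈ 0.50000)
T(H) = (-10 + H)/(11 + H)
(T(3)*(-1*(-9)))*c = (((-10 + 3)/(11 + 3))*(-1*(-9)))*(½) = ((-7/14)*9)*(½) = (((1/14)*(-7))*9)*(½) = -½*9*(½) = -9/2*½ = -9/4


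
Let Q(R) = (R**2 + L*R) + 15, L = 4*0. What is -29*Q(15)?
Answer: -6960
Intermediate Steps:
L = 0
Q(R) = 15 + R**2 (Q(R) = (R**2 + 0*R) + 15 = (R**2 + 0) + 15 = R**2 + 15 = 15 + R**2)
-29*Q(15) = -29*(15 + 15**2) = -29*(15 + 225) = -29*240 = -6960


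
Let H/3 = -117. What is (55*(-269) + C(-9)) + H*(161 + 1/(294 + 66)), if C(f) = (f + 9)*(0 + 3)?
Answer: -2852279/40 ≈ -71307.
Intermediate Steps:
C(f) = 27 + 3*f (C(f) = (9 + f)*3 = 27 + 3*f)
H = -351 (H = 3*(-117) = -351)
(55*(-269) + C(-9)) + H*(161 + 1/(294 + 66)) = (55*(-269) + (27 + 3*(-9))) - 351*(161 + 1/(294 + 66)) = (-14795 + (27 - 27)) - 351*(161 + 1/360) = (-14795 + 0) - 351*(161 + 1/360) = -14795 - 351*57961/360 = -14795 - 2260479/40 = -2852279/40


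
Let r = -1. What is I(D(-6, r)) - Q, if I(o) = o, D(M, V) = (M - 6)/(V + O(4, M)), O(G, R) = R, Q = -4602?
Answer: 32226/7 ≈ 4603.7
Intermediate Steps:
D(M, V) = (-6 + M)/(M + V) (D(M, V) = (M - 6)/(V + M) = (-6 + M)/(M + V))
I(D(-6, r)) - Q = (-6 - 6)/(-6 - 1) - 1*(-4602) = -12/(-7) + 4602 = -⅐*(-12) + 4602 = 12/7 + 4602 = 32226/7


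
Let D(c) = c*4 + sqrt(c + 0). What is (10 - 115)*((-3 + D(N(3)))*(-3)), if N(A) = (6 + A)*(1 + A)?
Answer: 46305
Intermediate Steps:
N(A) = (1 + A)*(6 + A)
D(c) = sqrt(c) + 4*c (D(c) = 4*c + sqrt(c) = sqrt(c) + 4*c)
(10 - 115)*((-3 + D(N(3)))*(-3)) = (10 - 115)*((-3 + (sqrt(6 + 3**2 + 7*3) + 4*(6 + 3**2 + 7*3)))*(-3)) = -105*(-3 + (sqrt(6 + 9 + 21) + 4*(6 + 9 + 21)))*(-3) = -105*(-3 + (sqrt(36) + 4*36))*(-3) = -105*(-3 + (6 + 144))*(-3) = -105*(-3 + 150)*(-3) = -15435*(-3) = -105*(-441) = 46305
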